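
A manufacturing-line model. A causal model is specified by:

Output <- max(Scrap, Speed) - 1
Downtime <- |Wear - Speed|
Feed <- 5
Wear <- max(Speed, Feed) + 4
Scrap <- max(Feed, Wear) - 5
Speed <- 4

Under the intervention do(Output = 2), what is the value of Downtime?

The intervention breaks the incoming arrows to Output: Output <- max(Scrap, Speed) - 1 no longer applies, and Output = 2.
Since Downtime is not a descendant of the intervened variable, it is unaffected.
Wear = max(Speed, Feed) + 4  [with Speed=4, Feed=5]  = 9
Downtime = |Wear - Speed|  [with Wear=9, Speed=4]  = 5

5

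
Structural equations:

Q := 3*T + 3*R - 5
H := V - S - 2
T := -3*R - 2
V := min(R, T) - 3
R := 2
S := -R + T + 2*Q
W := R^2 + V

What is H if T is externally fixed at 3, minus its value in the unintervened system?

Under do(T=3), the mechanism T := -3*R - 2 is discarded; T is fixed at 3.
V = min(R, T) - 3  [with R=2, T=3]  = -1
Q = 3*T + 3*R - 5  [with T=3, R=2]  = 10
S = -R + T + 2*Q  [with R=2, T=3, Q=10]  = 21
H = V - S - 2  [with V=-1, S=21]  = -24
Without intervention: T = -3*R - 2  [with R=2]  = -8; V = min(R, T) - 3  [with R=2, T=-8]  = -11; Q = 3*T + 3*R - 5  [with T=-8, R=2]  = -23; S = -R + T + 2*Q  [with R=2, T=-8, Q=-23]  = -56; H = V - S - 2  [with V=-11, S=-56]  = 43.
Change = -24 − 43 = -67.

-67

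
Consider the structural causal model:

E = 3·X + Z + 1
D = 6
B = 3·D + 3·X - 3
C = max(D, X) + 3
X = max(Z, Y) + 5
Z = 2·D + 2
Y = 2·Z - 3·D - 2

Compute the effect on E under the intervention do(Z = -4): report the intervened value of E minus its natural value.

do(Z=-4) replaces the equation Z = 2·D + 2 with the constant Z = -4.
Y = 2·Z - 3·D - 2  [with Z=-4, D=6]  = -28
X = max(Z, Y) + 5  [with Z=-4, Y=-28]  = 1
E = 3·X + Z + 1  [with X=1, Z=-4]  = 0
Without intervention: Z = 2·D + 2  [with D=6]  = 14; Y = 2·Z - 3·D - 2  [with Z=14, D=6]  = 8; X = max(Z, Y) + 5  [with Z=14, Y=8]  = 19; E = 3·X + Z + 1  [with X=19, Z=14]  = 72.
Change = 0 − 72 = -72.

-72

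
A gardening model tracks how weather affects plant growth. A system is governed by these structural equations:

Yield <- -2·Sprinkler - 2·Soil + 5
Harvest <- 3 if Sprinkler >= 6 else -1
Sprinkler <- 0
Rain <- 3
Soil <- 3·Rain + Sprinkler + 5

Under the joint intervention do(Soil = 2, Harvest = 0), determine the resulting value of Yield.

The joint intervention fixes Soil = 2, Harvest = 0, removing each variable's own equation.
Yield = -2·Sprinkler - 2·Soil + 5  [with Sprinkler=0, Soil=2]  = 1

1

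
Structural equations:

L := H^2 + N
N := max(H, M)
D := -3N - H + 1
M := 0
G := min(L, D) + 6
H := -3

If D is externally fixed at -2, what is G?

4

Under do(D=-2), the mechanism D := -3N - H + 1 is discarded; D is fixed at -2.
N = max(H, M)  [with H=-3, M=0]  = 0
L = H^2 + N  [with H=-3, N=0]  = 9
G = min(L, D) + 6  [with L=9, D=-2]  = 4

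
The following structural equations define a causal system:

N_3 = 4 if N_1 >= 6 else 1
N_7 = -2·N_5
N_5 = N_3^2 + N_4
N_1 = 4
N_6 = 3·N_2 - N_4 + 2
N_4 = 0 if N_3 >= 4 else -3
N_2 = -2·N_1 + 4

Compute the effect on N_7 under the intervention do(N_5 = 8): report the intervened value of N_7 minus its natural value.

-20

Under do(N_5=8), the mechanism N_5 = N_3^2 + N_4 is discarded; N_5 is fixed at 8.
N_7 = -2·N_5  [with N_5=8]  = -16
Without intervention: N_3 = 4 if N_1 >= 6 else 1  [with N_1=4]  = 1; N_4 = 0 if N_3 >= 4 else -3  [with N_3=1]  = -3; N_5 = N_3^2 + N_4  [with N_3=1, N_4=-3]  = -2; N_7 = -2·N_5  [with N_5=-2]  = 4.
Change = -16 − 4 = -20.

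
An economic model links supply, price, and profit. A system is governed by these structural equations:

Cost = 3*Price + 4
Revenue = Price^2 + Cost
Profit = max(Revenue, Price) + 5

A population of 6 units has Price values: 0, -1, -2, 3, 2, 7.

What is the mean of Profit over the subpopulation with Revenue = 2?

Conditioning on Revenue=2 selects the 2 unit(s) with Price ∈ {-1, -2}. Their Profit values: 7, 7. Mean = 7.

7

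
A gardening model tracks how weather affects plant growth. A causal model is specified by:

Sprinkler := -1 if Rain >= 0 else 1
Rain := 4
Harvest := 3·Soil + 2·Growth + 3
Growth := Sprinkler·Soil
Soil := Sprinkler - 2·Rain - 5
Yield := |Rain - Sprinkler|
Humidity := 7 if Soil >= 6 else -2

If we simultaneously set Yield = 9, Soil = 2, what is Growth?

Under do(Yield = 9, Soil = 2), each intervened variable's structural equation is replaced by its fixed value.
Sprinkler = -1 if Rain >= 0 else 1  [with Rain=4]  = -1
Growth = Sprinkler·Soil  [with Sprinkler=-1, Soil=2]  = -2

-2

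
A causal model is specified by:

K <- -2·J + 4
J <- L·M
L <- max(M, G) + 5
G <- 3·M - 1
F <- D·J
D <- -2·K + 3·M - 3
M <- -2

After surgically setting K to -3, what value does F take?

Under do(K=-3), the mechanism K <- -2·J + 4 is discarded; K is fixed at -3.
G = 3·M - 1  [with M=-2]  = -7
L = max(M, G) + 5  [with M=-2, G=-7]  = 3
J = L·M  [with L=3, M=-2]  = -6
D = -2·K + 3·M - 3  [with K=-3, M=-2]  = -3
F = D·J  [with D=-3, J=-6]  = 18

18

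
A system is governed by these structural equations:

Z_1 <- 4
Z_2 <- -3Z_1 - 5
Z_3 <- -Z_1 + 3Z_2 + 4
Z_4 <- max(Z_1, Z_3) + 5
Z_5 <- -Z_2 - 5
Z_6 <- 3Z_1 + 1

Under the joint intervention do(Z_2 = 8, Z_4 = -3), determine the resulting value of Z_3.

The joint intervention fixes Z_2 = 8, Z_4 = -3, removing each variable's own equation.
Z_3 = -Z_1 + 3Z_2 + 4  [with Z_1=4, Z_2=8]  = 24

24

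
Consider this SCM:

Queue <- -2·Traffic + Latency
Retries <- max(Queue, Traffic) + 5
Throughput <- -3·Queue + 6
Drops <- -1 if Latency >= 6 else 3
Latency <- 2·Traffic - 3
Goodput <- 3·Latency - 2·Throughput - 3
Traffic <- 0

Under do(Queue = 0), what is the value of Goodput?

-24

The intervention breaks the incoming arrows to Queue: Queue <- -2·Traffic + Latency no longer applies, and Queue = 0.
Latency = 2·Traffic - 3  [with Traffic=0]  = -3
Throughput = -3·Queue + 6  [with Queue=0]  = 6
Goodput = 3·Latency - 2·Throughput - 3  [with Latency=-3, Throughput=6]  = -24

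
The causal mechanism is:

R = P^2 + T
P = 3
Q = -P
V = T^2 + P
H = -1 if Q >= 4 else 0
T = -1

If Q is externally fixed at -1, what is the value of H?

0

Intervening sets Q = -1 and removes its equation (Q = -P).
H = -1 if Q >= 4 else 0  [with Q=-1]  = 0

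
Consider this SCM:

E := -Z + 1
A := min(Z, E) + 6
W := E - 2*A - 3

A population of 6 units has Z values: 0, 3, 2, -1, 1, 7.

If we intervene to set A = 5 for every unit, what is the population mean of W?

Every unit gets A=5 under the intervention. W values become -12, -15, -14, -11, -13, -19; E[W|do(A=5)] = -14.

-14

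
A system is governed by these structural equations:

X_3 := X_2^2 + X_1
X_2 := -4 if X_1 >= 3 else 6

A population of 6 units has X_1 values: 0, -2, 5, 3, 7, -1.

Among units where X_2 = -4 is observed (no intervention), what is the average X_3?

Observing X_2=-4 restricts to units where X_2's equation naturally yields -4: X_1 ∈ {5, 3, 7}. In that subpopulation X_3 = 21, 19, 23, mean 21.

21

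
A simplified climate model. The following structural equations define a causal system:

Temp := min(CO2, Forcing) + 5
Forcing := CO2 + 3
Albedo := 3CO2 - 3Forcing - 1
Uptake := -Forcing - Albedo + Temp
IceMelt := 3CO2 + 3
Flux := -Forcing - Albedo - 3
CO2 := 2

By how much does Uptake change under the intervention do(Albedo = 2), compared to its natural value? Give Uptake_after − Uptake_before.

Under do(Albedo=2), the mechanism Albedo := 3CO2 - 3Forcing - 1 is discarded; Albedo is fixed at 2.
Forcing = CO2 + 3  [with CO2=2]  = 5
Temp = min(CO2, Forcing) + 5  [with CO2=2, Forcing=5]  = 7
Uptake = -Forcing - Albedo + Temp  [with Forcing=5, Albedo=2, Temp=7]  = 0
Without intervention: Forcing = CO2 + 3  [with CO2=2]  = 5; Temp = min(CO2, Forcing) + 5  [with CO2=2, Forcing=5]  = 7; Albedo = 3CO2 - 3Forcing - 1  [with CO2=2, Forcing=5]  = -10; Uptake = -Forcing - Albedo + Temp  [with Forcing=5, Albedo=-10, Temp=7]  = 12.
Change = 0 − 12 = -12.

-12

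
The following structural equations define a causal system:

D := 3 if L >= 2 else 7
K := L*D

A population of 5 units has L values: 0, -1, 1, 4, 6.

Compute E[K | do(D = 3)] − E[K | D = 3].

-9

Every unit gets D=3 under the intervention. K values become 0, -3, 3, 12, 18; E[K|do(D=3)] = 6.
E[K|D=3] averages over only the 2 units with D=3 (L = 4, 6): K = 12, 18, mean 15.
Difference = 6 − 15 = -9.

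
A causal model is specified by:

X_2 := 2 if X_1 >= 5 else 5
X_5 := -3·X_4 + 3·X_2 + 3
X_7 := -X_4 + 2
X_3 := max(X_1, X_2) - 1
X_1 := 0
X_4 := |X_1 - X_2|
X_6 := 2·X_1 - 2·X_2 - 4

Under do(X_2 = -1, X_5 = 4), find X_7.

1

The joint intervention fixes X_2 = -1, X_5 = 4, removing each variable's own equation.
X_4 = |X_1 - X_2|  [with X_1=0, X_2=-1]  = 1
X_7 = -X_4 + 2  [with X_4=1]  = 1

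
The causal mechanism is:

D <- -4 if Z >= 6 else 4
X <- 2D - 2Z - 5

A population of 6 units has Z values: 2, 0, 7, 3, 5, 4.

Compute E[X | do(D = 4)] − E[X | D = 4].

The intervention sets D=4 in all 6 units regardless of Z. Recomputing X per unit gives -1, 3, -11, -3, -7, -5; average -4.
E[X|D=4] averages over only the 5 units with D=4 (Z = 2, 0, 3, 5, 4): X = -1, 3, -3, -7, -5, mean -2.6.
Difference = -4 − (-2.6) = -1.4.

-1.4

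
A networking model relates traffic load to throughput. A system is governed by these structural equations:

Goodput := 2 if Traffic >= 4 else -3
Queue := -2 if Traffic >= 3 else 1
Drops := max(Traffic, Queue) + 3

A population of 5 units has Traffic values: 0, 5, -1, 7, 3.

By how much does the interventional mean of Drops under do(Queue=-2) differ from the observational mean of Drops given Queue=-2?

Under do(Queue=-2), Queue's equation is replaced by Queue=-2 for every unit. Per-unit Drops: 3, 8, 2, 10, 6. Mean = 5.8.
Conditioning on Queue=-2 selects the 3 unit(s) with Traffic ∈ {5, 7, 3}. Their Drops values: 8, 10, 6. Mean = 8.
Difference = 5.8 − 8 = -2.2.

-2.2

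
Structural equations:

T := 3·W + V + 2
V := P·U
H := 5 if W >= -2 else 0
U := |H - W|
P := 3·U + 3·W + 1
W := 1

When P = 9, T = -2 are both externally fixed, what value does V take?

Setting P = 9, T = -2 by intervention discards those variables' equations.
H = 5 if W >= -2 else 0  [with W=1]  = 5
U = |H - W|  [with H=5, W=1]  = 4
V = P·U  [with P=9, U=4]  = 36

36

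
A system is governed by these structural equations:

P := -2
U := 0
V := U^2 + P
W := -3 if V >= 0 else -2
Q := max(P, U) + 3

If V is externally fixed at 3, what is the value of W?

-3

The intervention breaks the incoming arrows to V: V := U^2 + P no longer applies, and V = 3.
W = -3 if V >= 0 else -2  [with V=3]  = -3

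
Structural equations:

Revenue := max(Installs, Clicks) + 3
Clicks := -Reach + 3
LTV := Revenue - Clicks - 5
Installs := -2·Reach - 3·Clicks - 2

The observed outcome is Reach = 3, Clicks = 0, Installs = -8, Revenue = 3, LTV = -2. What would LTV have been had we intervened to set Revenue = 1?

-4

Intervening sets Revenue = 1 and removes its equation (Revenue := max(Installs, Clicks) + 3).
Clicks = -Reach + 3  [with Reach=3]  = 0
LTV = Revenue - Clicks - 5  [with Revenue=1, Clicks=0]  = -4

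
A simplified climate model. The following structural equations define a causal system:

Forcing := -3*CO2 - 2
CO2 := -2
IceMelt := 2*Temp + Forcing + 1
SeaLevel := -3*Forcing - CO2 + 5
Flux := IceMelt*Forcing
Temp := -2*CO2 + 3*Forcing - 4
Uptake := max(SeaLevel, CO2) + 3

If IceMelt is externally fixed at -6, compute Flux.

Under do(IceMelt=-6), the mechanism IceMelt := 2*Temp + Forcing + 1 is discarded; IceMelt is fixed at -6.
Forcing = -3*CO2 - 2  [with CO2=-2]  = 4
Flux = IceMelt*Forcing  [with IceMelt=-6, Forcing=4]  = -24

-24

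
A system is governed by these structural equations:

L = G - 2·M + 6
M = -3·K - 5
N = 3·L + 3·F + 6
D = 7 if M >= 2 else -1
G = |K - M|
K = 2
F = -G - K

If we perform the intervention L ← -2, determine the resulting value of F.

-15

The intervention breaks the incoming arrows to L: L = G - 2·M + 6 no longer applies, and L = -2.
Since F is not a descendant of the intervened variable, it is unaffected.
M = -3·K - 5  [with K=2]  = -11
G = |K - M|  [with K=2, M=-11]  = 13
F = -G - K  [with G=13, K=2]  = -15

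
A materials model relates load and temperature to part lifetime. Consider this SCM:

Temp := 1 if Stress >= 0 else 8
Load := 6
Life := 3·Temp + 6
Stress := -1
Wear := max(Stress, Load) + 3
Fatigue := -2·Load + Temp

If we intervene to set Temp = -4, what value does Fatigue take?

-16

do(Temp=-4) replaces the equation Temp := 1 if Stress >= 0 else 8 with the constant Temp = -4.
Fatigue = -2·Load + Temp  [with Load=6, Temp=-4]  = -16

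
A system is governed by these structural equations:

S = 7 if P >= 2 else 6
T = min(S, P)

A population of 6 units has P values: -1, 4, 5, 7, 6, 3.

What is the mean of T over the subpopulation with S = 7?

E[T|S=7] averages over only the 5 units with S=7 (P = 4, 5, 7, 6, 3): T = 4, 5, 7, 6, 3, mean 5.

5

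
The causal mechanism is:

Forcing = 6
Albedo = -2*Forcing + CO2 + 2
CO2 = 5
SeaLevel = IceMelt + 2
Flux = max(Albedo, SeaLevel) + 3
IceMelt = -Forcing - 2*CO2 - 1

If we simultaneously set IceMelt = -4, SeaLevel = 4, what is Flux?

Setting IceMelt = -4, SeaLevel = 4 by intervention discards those variables' equations.
Albedo = -2*Forcing + CO2 + 2  [with Forcing=6, CO2=5]  = -5
Flux = max(Albedo, SeaLevel) + 3  [with Albedo=-5, SeaLevel=4]  = 7

7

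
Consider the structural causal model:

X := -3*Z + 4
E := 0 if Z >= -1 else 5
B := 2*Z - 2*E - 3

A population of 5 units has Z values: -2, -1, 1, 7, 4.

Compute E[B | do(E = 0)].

Under do(E=0), E's equation is replaced by E=0 for every unit. Per-unit B: -7, -5, -1, 11, 5. Mean = 0.6.

0.6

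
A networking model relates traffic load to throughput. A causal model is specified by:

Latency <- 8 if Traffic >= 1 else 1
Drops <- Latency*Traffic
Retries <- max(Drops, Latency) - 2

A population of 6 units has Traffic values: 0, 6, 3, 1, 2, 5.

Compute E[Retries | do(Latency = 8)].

22

Every unit gets Latency=8 under the intervention. Retries values become 6, 46, 22, 6, 14, 38; E[Retries|do(Latency=8)] = 22.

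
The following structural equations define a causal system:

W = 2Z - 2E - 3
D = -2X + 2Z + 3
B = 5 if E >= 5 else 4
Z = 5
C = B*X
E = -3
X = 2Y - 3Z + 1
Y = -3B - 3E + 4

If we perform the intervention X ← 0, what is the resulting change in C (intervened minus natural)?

Intervening sets X = 0 and removes its equation (X = 2Y - 3Z + 1).
B = 5 if E >= 5 else 4  [with E=-3]  = 4
C = B*X  [with B=4, X=0]  = 0
Without intervention: B = 5 if E >= 5 else 4  [with E=-3]  = 4; Y = -3B - 3E + 4  [with B=4, E=-3]  = 1; X = 2Y - 3Z + 1  [with Y=1, Z=5]  = -12; C = B*X  [with B=4, X=-12]  = -48.
Change = 0 − (-48) = 48.

48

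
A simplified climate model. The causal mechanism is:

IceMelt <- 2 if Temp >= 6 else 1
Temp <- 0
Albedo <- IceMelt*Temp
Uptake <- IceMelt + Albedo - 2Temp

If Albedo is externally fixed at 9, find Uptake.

The intervention breaks the incoming arrows to Albedo: Albedo <- IceMelt*Temp no longer applies, and Albedo = 9.
IceMelt = 2 if Temp >= 6 else 1  [with Temp=0]  = 1
Uptake = IceMelt + Albedo - 2Temp  [with IceMelt=1, Albedo=9, Temp=0]  = 10

10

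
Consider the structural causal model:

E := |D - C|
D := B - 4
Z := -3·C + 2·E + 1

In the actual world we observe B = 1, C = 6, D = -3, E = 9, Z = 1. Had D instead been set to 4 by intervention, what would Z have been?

do(D=4) replaces the equation D := B - 4 with the constant D = 4.
E = |D - C|  [with D=4, C=6]  = 2
Z = -3·C + 2·E + 1  [with C=6, E=2]  = -13

-13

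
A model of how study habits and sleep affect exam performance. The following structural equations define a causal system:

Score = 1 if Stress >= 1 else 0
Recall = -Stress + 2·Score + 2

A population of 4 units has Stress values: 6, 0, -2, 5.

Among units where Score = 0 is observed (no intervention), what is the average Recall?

3

Conditioning on Score=0 selects the 2 unit(s) with Stress ∈ {0, -2}. Their Recall values: 2, 4. Mean = 3.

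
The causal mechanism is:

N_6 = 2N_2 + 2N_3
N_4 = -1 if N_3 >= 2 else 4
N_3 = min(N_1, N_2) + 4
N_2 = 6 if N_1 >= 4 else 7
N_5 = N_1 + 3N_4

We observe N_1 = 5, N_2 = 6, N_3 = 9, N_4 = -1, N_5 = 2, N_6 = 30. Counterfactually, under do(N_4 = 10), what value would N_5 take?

Intervening sets N_4 = 10 and removes its equation (N_4 = -1 if N_3 >= 2 else 4).
N_5 = N_1 + 3N_4  [with N_1=5, N_4=10]  = 35

35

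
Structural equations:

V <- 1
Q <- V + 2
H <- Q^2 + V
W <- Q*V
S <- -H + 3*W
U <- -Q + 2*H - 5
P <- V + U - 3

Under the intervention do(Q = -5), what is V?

1

Under do(Q=-5), the mechanism Q <- V + 2 is discarded; Q is fixed at -5.
V is not downstream of the intervention, so its value is determined by the original equations.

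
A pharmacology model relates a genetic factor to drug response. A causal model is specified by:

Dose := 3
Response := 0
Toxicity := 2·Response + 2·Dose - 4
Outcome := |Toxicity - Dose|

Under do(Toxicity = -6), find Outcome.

The intervention breaks the incoming arrows to Toxicity: Toxicity := 2·Response + 2·Dose - 4 no longer applies, and Toxicity = -6.
Outcome = |Toxicity - Dose|  [with Toxicity=-6, Dose=3]  = 9

9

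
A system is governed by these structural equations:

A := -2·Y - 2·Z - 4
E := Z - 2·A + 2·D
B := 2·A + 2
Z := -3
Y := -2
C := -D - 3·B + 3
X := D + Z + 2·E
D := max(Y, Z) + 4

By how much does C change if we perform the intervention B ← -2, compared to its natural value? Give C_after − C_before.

do(B=-2) replaces the equation B := 2·A + 2 with the constant B = -2.
D = max(Y, Z) + 4  [with Y=-2, Z=-3]  = 2
C = -D - 3·B + 3  [with D=2, B=-2]  = 7
Without intervention: A = -2·Y - 2·Z - 4  [with Y=-2, Z=-3]  = 6; D = max(Y, Z) + 4  [with Y=-2, Z=-3]  = 2; B = 2·A + 2  [with A=6]  = 14; C = -D - 3·B + 3  [with D=2, B=14]  = -41.
Change = 7 − (-41) = 48.

48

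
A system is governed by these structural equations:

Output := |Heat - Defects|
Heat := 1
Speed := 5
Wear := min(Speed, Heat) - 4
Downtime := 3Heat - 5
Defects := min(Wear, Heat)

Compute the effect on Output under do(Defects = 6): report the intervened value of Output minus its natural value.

1

Intervening sets Defects = 6 and removes its equation (Defects := min(Wear, Heat)).
Output = |Heat - Defects|  [with Heat=1, Defects=6]  = 5
Without intervention: Wear = min(Speed, Heat) - 4  [with Speed=5, Heat=1]  = -3; Defects = min(Wear, Heat)  [with Wear=-3, Heat=1]  = -3; Output = |Heat - Defects|  [with Heat=1, Defects=-3]  = 4.
Change = 5 − 4 = 1.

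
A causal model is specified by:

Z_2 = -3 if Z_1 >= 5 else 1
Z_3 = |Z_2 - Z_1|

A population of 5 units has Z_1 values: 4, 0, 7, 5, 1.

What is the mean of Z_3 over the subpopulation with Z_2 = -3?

9

Observing Z_2=-3 restricts to units where Z_2's equation naturally yields -3: Z_1 ∈ {7, 5}. In that subpopulation Z_3 = 10, 8, mean 9.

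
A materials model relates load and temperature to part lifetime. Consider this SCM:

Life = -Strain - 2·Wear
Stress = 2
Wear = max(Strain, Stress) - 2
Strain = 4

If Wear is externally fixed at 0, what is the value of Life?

-4

The intervention breaks the incoming arrows to Wear: Wear = max(Strain, Stress) - 2 no longer applies, and Wear = 0.
Life = -Strain - 2·Wear  [with Strain=4, Wear=0]  = -4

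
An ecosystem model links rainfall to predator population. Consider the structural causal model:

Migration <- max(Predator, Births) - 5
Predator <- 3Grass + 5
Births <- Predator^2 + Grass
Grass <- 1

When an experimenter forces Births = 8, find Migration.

3

The intervention breaks the incoming arrows to Births: Births <- Predator^2 + Grass no longer applies, and Births = 8.
Predator = 3Grass + 5  [with Grass=1]  = 8
Migration = max(Predator, Births) - 5  [with Predator=8, Births=8]  = 3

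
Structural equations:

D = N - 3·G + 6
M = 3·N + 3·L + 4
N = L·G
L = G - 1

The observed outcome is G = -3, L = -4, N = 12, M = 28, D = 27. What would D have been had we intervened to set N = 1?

do(N=1) replaces the equation N = L·G with the constant N = 1.
D = N - 3·G + 6  [with N=1, G=-3]  = 16

16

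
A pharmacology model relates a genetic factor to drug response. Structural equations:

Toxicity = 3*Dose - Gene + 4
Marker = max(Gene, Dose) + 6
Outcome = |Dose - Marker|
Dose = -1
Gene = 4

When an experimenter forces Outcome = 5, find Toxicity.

-3

The intervention breaks the incoming arrows to Outcome: Outcome = |Dose - Marker| no longer applies, and Outcome = 5.
Since Toxicity is not a descendant of the intervened variable, it is unaffected.
Toxicity = 3*Dose - Gene + 4  [with Dose=-1, Gene=4]  = -3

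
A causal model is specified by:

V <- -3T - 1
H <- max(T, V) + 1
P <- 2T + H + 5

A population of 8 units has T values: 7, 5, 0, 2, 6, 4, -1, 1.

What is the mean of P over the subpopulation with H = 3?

9

E[P|H=3] averages over only the 2 units with H=3 (T = 2, -1): P = 12, 6, mean 9.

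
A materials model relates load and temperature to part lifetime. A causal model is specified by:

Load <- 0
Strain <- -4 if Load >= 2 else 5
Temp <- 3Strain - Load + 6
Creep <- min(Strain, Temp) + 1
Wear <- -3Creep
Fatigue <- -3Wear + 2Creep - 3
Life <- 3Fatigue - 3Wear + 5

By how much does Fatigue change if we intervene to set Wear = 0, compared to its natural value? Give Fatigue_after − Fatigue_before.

The intervention breaks the incoming arrows to Wear: Wear <- -3Creep no longer applies, and Wear = 0.
Strain = -4 if Load >= 2 else 5  [with Load=0]  = 5
Temp = 3Strain - Load + 6  [with Strain=5, Load=0]  = 21
Creep = min(Strain, Temp) + 1  [with Strain=5, Temp=21]  = 6
Fatigue = -3Wear + 2Creep - 3  [with Wear=0, Creep=6]  = 9
Without intervention: Strain = -4 if Load >= 2 else 5  [with Load=0]  = 5; Temp = 3Strain - Load + 6  [with Strain=5, Load=0]  = 21; Creep = min(Strain, Temp) + 1  [with Strain=5, Temp=21]  = 6; Wear = -3Creep  [with Creep=6]  = -18; Fatigue = -3Wear + 2Creep - 3  [with Wear=-18, Creep=6]  = 63.
Change = 9 − 63 = -54.

-54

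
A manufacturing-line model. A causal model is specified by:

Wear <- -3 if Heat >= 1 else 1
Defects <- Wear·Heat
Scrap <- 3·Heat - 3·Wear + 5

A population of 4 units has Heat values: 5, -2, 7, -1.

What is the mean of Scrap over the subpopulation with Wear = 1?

-2.5

E[Scrap|Wear=1] averages over only the 2 units with Wear=1 (Heat = -2, -1): Scrap = -4, -1, mean -2.5.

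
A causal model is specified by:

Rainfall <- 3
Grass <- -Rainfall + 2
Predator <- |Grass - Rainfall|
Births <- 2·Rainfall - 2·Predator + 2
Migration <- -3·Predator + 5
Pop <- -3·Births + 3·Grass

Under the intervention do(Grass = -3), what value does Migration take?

do(Grass=-3) replaces the equation Grass <- -Rainfall + 2 with the constant Grass = -3.
Predator = |Grass - Rainfall|  [with Grass=-3, Rainfall=3]  = 6
Migration = -3·Predator + 5  [with Predator=6]  = -13

-13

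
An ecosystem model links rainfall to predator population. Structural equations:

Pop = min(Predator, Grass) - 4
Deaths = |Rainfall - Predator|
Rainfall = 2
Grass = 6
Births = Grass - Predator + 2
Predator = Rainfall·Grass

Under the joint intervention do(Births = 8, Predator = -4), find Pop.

-8

The joint intervention fixes Births = 8, Predator = -4, removing each variable's own equation.
Pop = min(Predator, Grass) - 4  [with Predator=-4, Grass=6]  = -8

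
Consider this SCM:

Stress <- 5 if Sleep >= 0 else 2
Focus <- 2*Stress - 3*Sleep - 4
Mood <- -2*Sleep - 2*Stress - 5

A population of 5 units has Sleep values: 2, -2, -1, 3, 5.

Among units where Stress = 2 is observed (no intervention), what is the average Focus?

4.5

Conditioning on Stress=2 selects the 2 unit(s) with Sleep ∈ {-2, -1}. Their Focus values: 6, 3. Mean = 4.5.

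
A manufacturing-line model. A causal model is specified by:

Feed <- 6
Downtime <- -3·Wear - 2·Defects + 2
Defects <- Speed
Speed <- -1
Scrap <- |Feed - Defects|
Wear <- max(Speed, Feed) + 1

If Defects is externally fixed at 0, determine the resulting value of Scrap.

Intervening sets Defects = 0 and removes its equation (Defects <- Speed).
Scrap = |Feed - Defects|  [with Feed=6, Defects=0]  = 6

6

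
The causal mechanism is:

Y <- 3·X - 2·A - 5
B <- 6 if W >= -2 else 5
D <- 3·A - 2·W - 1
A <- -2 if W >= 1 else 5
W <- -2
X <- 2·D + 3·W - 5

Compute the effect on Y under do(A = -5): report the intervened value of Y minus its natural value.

-160

The intervention breaks the incoming arrows to A: A <- -2 if W >= 1 else 5 no longer applies, and A = -5.
D = 3·A - 2·W - 1  [with A=-5, W=-2]  = -12
X = 2·D + 3·W - 5  [with D=-12, W=-2]  = -35
Y = 3·X - 2·A - 5  [with X=-35, A=-5]  = -100
Without intervention: A = -2 if W >= 1 else 5  [with W=-2]  = 5; D = 3·A - 2·W - 1  [with A=5, W=-2]  = 18; X = 2·D + 3·W - 5  [with D=18, W=-2]  = 25; Y = 3·X - 2·A - 5  [with X=25, A=5]  = 60.
Change = -100 − 60 = -160.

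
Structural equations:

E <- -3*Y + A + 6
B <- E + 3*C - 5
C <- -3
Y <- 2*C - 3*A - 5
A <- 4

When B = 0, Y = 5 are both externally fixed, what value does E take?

Under do(B = 0, Y = 5), each intervened variable's structural equation is replaced by its fixed value.
E = -3*Y + A + 6  [with Y=5, A=4]  = -5

-5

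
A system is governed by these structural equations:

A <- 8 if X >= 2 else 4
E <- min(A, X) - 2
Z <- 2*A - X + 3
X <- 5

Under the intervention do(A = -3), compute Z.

The intervention breaks the incoming arrows to A: A <- 8 if X >= 2 else 4 no longer applies, and A = -3.
Z = 2*A - X + 3  [with A=-3, X=5]  = -8

-8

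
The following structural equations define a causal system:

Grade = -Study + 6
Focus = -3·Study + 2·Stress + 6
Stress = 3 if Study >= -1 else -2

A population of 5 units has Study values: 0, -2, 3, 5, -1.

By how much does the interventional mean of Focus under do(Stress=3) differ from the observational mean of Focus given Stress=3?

Every unit gets Stress=3 under the intervention. Focus values become 12, 18, 3, -3, 15; E[Focus|do(Stress=3)] = 9.
E[Focus|Stress=3] averages over only the 4 units with Stress=3 (Study = 0, 3, 5, -1): Focus = 12, 3, -3, 15, mean 6.75.
Difference = 9 − 6.75 = 2.25.

2.25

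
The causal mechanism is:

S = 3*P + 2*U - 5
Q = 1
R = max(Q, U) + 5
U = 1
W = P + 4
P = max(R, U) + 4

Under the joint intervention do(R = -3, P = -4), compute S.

-15

Setting R = -3, P = -4 by intervention discards those variables' equations.
S = 3*P + 2*U - 5  [with P=-4, U=1]  = -15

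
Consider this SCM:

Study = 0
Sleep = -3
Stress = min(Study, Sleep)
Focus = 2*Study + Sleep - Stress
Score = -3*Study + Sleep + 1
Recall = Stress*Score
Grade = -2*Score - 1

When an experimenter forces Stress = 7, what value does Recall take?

The intervention breaks the incoming arrows to Stress: Stress = min(Study, Sleep) no longer applies, and Stress = 7.
Score = -3*Study + Sleep + 1  [with Study=0, Sleep=-3]  = -2
Recall = Stress*Score  [with Stress=7, Score=-2]  = -14

-14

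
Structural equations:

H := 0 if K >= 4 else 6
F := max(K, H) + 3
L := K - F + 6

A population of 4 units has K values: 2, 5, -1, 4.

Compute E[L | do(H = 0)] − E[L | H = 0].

-0.25

Under do(H=0), H's equation is replaced by H=0 for every unit. Per-unit L: 3, 3, 2, 3. Mean = 2.75.
Observing H=0 restricts to units where H's equation naturally yields 0: K ∈ {5, 4}. In that subpopulation L = 3, 3, mean 3.
Difference = 2.75 − 3 = -0.25.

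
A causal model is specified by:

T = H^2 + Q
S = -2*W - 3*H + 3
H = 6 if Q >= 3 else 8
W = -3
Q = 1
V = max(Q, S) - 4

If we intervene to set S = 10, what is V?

Intervening sets S = 10 and removes its equation (S = -2*W - 3*H + 3).
V = max(Q, S) - 4  [with Q=1, S=10]  = 6

6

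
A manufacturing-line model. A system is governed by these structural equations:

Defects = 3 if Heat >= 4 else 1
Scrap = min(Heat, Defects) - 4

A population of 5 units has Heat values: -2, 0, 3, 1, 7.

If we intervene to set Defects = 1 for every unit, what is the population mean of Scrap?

-3.8

do(Defects=1) breaks Defects's dependence on Heat. With Defects=1 fixed, Scrap across the units is -6, -4, -3, -3, -3, mean -3.8.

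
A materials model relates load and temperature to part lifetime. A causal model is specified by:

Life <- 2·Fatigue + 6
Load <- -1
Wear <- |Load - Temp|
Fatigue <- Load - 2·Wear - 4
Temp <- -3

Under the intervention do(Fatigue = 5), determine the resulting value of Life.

16

Intervening sets Fatigue = 5 and removes its equation (Fatigue <- Load - 2·Wear - 4).
Life = 2·Fatigue + 6  [with Fatigue=5]  = 16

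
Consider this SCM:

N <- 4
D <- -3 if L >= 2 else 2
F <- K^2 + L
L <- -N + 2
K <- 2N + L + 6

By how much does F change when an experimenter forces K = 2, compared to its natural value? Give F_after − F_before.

-140

do(K=2) replaces the equation K <- 2N + L + 6 with the constant K = 2.
L = -N + 2  [with N=4]  = -2
F = K^2 + L  [with K=2, L=-2]  = 2
Without intervention: L = -N + 2  [with N=4]  = -2; K = 2N + L + 6  [with N=4, L=-2]  = 12; F = K^2 + L  [with K=12, L=-2]  = 142.
Change = 2 − 142 = -140.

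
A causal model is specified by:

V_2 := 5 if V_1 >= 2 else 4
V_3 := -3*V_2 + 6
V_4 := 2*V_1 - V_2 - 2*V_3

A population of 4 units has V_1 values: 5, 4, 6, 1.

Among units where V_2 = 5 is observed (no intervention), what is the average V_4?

Observing V_2=5 restricts to units where V_2's equation naturally yields 5: V_1 ∈ {5, 4, 6}. In that subpopulation V_4 = 23, 21, 25, mean 23.

23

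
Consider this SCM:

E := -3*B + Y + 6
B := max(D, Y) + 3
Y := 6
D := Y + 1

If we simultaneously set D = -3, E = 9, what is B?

9

The joint intervention fixes D = -3, E = 9, removing each variable's own equation.
B = max(D, Y) + 3  [with D=-3, Y=6]  = 9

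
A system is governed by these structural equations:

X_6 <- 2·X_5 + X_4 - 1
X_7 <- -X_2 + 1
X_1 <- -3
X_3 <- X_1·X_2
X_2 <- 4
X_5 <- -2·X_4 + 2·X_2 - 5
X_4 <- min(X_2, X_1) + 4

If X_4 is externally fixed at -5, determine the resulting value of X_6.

Under do(X_4=-5), the mechanism X_4 <- min(X_2, X_1) + 4 is discarded; X_4 is fixed at -5.
X_5 = -2·X_4 + 2·X_2 - 5  [with X_4=-5, X_2=4]  = 13
X_6 = 2·X_5 + X_4 - 1  [with X_5=13, X_4=-5]  = 20

20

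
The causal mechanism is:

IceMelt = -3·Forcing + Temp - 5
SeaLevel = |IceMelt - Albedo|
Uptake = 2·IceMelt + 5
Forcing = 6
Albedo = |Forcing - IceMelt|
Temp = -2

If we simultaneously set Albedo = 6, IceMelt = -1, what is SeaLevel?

The joint intervention fixes Albedo = 6, IceMelt = -1, removing each variable's own equation.
SeaLevel = |IceMelt - Albedo|  [with IceMelt=-1, Albedo=6]  = 7

7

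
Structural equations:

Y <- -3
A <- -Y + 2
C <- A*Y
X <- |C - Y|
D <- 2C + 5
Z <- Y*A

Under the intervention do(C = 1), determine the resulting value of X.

The intervention breaks the incoming arrows to C: C <- A*Y no longer applies, and C = 1.
X = |C - Y|  [with C=1, Y=-3]  = 4

4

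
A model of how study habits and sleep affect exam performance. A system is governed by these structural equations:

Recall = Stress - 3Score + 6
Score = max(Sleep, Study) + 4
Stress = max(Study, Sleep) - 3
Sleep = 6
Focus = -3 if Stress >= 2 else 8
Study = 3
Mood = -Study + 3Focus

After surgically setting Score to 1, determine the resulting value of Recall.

6

Under do(Score=1), the mechanism Score = max(Sleep, Study) + 4 is discarded; Score is fixed at 1.
Stress = max(Study, Sleep) - 3  [with Study=3, Sleep=6]  = 3
Recall = Stress - 3Score + 6  [with Stress=3, Score=1]  = 6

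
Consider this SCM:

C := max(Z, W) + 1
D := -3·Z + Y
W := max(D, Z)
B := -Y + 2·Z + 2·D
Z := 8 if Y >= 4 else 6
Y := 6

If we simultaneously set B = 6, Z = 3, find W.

3

The joint intervention fixes B = 6, Z = 3, removing each variable's own equation.
D = -3·Z + Y  [with Z=3, Y=6]  = -3
W = max(D, Z)  [with D=-3, Z=3]  = 3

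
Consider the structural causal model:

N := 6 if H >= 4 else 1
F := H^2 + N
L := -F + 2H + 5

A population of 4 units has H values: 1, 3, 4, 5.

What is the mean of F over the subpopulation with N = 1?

6

Observing N=1 restricts to units where N's equation naturally yields 1: H ∈ {1, 3}. In that subpopulation F = 2, 10, mean 6.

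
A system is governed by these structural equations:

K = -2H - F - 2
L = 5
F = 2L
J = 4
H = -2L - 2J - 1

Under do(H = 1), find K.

Intervening sets H = 1 and removes its equation (H = -2L - 2J - 1).
F = 2L  [with L=5]  = 10
K = -2H - F - 2  [with H=1, F=10]  = -14

-14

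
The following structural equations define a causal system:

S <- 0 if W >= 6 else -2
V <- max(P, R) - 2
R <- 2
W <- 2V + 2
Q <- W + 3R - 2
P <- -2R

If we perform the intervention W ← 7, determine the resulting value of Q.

11

Intervening sets W = 7 and removes its equation (W <- 2V + 2).
Q = W + 3R - 2  [with W=7, R=2]  = 11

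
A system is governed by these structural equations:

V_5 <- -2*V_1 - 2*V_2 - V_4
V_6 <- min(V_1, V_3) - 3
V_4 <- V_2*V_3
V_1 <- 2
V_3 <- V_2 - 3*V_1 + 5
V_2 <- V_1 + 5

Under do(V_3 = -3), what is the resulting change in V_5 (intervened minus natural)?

63

do(V_3=-3) replaces the equation V_3 <- V_2 - 3*V_1 + 5 with the constant V_3 = -3.
V_2 = V_1 + 5  [with V_1=2]  = 7
V_4 = V_2*V_3  [with V_2=7, V_3=-3]  = -21
V_5 = -2*V_1 - 2*V_2 - V_4  [with V_1=2, V_2=7, V_4=-21]  = 3
Without intervention: V_2 = V_1 + 5  [with V_1=2]  = 7; V_3 = V_2 - 3*V_1 + 5  [with V_2=7, V_1=2]  = 6; V_4 = V_2*V_3  [with V_2=7, V_3=6]  = 42; V_5 = -2*V_1 - 2*V_2 - V_4  [with V_1=2, V_2=7, V_4=42]  = -60.
Change = 3 − (-60) = 63.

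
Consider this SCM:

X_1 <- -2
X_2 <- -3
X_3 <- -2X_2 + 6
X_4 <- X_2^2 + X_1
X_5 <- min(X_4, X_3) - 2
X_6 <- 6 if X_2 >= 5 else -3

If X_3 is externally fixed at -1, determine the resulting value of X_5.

-3

do(X_3=-1) replaces the equation X_3 <- -2X_2 + 6 with the constant X_3 = -1.
X_4 = X_2^2 + X_1  [with X_2=-3, X_1=-2]  = 7
X_5 = min(X_4, X_3) - 2  [with X_4=7, X_3=-1]  = -3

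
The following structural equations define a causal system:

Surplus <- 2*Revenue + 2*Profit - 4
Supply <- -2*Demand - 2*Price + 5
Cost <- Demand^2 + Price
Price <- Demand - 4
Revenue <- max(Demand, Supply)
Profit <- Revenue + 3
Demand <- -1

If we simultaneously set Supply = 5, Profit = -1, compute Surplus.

Under do(Supply = 5, Profit = -1), each intervened variable's structural equation is replaced by its fixed value.
Revenue = max(Demand, Supply)  [with Demand=-1, Supply=5]  = 5
Surplus = 2*Revenue + 2*Profit - 4  [with Revenue=5, Profit=-1]  = 4

4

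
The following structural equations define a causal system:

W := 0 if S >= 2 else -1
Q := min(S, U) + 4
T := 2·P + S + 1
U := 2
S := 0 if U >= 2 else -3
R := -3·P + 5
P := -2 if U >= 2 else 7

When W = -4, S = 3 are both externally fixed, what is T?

0

The joint intervention fixes W = -4, S = 3, removing each variable's own equation.
P = -2 if U >= 2 else 7  [with U=2]  = -2
T = 2·P + S + 1  [with P=-2, S=3]  = 0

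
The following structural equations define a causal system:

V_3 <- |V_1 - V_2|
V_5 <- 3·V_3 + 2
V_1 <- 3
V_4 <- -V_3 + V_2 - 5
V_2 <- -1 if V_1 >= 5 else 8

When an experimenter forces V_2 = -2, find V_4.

-12

Under do(V_2=-2), the mechanism V_2 <- -1 if V_1 >= 5 else 8 is discarded; V_2 is fixed at -2.
V_3 = |V_1 - V_2|  [with V_1=3, V_2=-2]  = 5
V_4 = -V_3 + V_2 - 5  [with V_3=5, V_2=-2]  = -12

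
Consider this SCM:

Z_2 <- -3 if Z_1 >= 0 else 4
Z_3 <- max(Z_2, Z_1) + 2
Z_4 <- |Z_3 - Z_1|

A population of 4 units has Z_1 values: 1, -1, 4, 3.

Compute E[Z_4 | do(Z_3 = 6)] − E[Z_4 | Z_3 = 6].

-0.25

The intervention sets Z_3=6 in all 4 units regardless of Z_1. Recomputing Z_4 per unit gives 5, 7, 2, 3; average 4.25.
Conditioning on Z_3=6 selects the 2 unit(s) with Z_1 ∈ {-1, 4}. Their Z_4 values: 7, 2. Mean = 4.5.
Difference = 4.25 − 4.5 = -0.25.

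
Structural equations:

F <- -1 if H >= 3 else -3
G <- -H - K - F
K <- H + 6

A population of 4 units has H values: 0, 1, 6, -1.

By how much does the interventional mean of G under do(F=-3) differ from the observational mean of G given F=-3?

Under do(F=-3), F's equation is replaced by F=-3 for every unit. Per-unit G: -3, -5, -15, -1. Mean = -6.
E[G|F=-3] averages over only the 3 units with F=-3 (H = 0, 1, -1): G = -3, -5, -1, mean -3.
Difference = -6 − (-3) = -3.

-3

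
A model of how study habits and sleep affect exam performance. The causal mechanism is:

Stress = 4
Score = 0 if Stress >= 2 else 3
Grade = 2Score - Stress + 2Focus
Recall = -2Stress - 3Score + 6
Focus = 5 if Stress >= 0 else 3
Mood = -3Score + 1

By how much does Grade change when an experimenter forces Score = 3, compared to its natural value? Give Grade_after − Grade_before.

The intervention breaks the incoming arrows to Score: Score = 0 if Stress >= 2 else 3 no longer applies, and Score = 3.
Focus = 5 if Stress >= 0 else 3  [with Stress=4]  = 5
Grade = 2Score - Stress + 2Focus  [with Score=3, Stress=4, Focus=5]  = 12
Without intervention: Focus = 5 if Stress >= 0 else 3  [with Stress=4]  = 5; Score = 0 if Stress >= 2 else 3  [with Stress=4]  = 0; Grade = 2Score - Stress + 2Focus  [with Score=0, Stress=4, Focus=5]  = 6.
Change = 12 − 6 = 6.

6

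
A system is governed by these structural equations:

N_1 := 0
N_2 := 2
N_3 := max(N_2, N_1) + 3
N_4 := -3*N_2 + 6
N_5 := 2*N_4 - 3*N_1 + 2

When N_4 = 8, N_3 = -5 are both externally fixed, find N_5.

The joint intervention fixes N_4 = 8, N_3 = -5, removing each variable's own equation.
N_5 = 2*N_4 - 3*N_1 + 2  [with N_4=8, N_1=0]  = 18

18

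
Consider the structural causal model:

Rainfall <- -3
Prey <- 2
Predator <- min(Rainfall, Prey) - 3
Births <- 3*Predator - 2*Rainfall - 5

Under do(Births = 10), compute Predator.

-6

Under do(Births=10), the mechanism Births <- 3*Predator - 2*Rainfall - 5 is discarded; Births is fixed at 10.
Since Predator is not a descendant of the intervened variable, it is unaffected.
Predator = min(Rainfall, Prey) - 3  [with Rainfall=-3, Prey=2]  = -6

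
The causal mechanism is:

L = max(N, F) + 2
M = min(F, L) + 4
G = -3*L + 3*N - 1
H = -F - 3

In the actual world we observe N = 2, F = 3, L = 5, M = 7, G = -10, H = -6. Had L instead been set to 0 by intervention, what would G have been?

do(L=0) replaces the equation L = max(N, F) + 2 with the constant L = 0.
G = -3*L + 3*N - 1  [with L=0, N=2]  = 5

5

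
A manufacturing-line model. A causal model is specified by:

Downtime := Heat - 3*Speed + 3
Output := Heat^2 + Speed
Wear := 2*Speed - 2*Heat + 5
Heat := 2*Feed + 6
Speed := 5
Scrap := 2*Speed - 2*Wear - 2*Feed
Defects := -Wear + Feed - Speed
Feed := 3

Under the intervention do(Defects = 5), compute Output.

Under do(Defects=5), the mechanism Defects := -Wear + Feed - Speed is discarded; Defects is fixed at 5.
Since Output is not a descendant of the intervened variable, it is unaffected.
Heat = 2*Feed + 6  [with Feed=3]  = 12
Output = Heat^2 + Speed  [with Heat=12, Speed=5]  = 149

149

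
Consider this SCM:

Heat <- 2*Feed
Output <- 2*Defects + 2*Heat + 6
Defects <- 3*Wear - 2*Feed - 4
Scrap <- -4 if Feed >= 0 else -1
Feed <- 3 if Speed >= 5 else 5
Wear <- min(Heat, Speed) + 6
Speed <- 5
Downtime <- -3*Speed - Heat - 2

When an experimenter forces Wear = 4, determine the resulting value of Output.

The intervention breaks the incoming arrows to Wear: Wear <- min(Heat, Speed) + 6 no longer applies, and Wear = 4.
Feed = 3 if Speed >= 5 else 5  [with Speed=5]  = 3
Heat = 2*Feed  [with Feed=3]  = 6
Defects = 3*Wear - 2*Feed - 4  [with Wear=4, Feed=3]  = 2
Output = 2*Defects + 2*Heat + 6  [with Defects=2, Heat=6]  = 22

22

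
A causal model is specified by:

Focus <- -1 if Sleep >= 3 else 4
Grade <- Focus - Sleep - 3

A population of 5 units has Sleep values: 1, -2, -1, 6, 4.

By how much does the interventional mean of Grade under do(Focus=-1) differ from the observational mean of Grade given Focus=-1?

3.4

The intervention sets Focus=-1 in all 5 units regardless of Sleep. Recomputing Grade per unit gives -5, -2, -3, -10, -8; average -5.6.
Observing Focus=-1 restricts to units where Focus's equation naturally yields -1: Sleep ∈ {6, 4}. In that subpopulation Grade = -10, -8, mean -9.
Difference = -5.6 − (-9) = 3.4.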